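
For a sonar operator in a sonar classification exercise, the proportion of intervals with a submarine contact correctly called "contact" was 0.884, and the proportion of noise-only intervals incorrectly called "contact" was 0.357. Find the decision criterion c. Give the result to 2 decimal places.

c = -0.41

z(0.884) = 1.1952, z(0.357) = -0.3665
c = −½·[z(H) + z(FA)] = −0.5 × (1.1952 + (-0.3665)) = -0.41435
c < 0: the sonar operator has a liberal response bias.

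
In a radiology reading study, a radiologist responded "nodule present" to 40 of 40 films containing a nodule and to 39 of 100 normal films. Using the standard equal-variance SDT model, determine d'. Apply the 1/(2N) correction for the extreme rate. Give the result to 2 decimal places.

The hit rate is 40/40 = 1, so apply the 1/(2N) correction: H → 1 − 1/(2·40) = 0.98750.
z(H) = z(0.98750) = 2.241
z(FA) = z(0.39000) = -0.279
d' = 2.241 − (-0.279) = 2.520

d' = 2.52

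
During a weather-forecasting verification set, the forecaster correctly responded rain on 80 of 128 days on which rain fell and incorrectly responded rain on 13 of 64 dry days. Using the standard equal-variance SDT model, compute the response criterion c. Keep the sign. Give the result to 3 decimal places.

c = 0.256

H = 80/128 = 0.6250
FA = 13/64 = 0.2031
Φ⁻¹(H) = Φ⁻¹(0.6250) = 0.3186
Φ⁻¹(FA) = Φ⁻¹(0.2031) = -0.8306
c = −½·[z(H) + z(FA)] = −0.5 × (0.3186 + (-0.8306)) = 0.2560
c > 0: the forecaster has a conservative response bias.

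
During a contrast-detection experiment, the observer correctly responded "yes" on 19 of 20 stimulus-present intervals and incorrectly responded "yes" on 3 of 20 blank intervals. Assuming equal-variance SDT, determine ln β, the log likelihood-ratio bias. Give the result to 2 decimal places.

H = 19/20 = 0.9500
FA = 3/20 = 0.1500
z(H) = z(0.9500) = 1.645
z(FA) = z(0.1500) = -1.036
ln β = −½·[z(H)² − z(FA)²] = −0.5 × (2.706 − 1.073) = -0.8165

ln β = -0.82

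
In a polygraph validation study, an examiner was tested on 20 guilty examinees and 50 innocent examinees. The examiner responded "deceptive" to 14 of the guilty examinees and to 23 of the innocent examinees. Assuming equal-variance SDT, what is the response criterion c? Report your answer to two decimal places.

c = -0.21

H = 14/20 = 0.7000
FA = 23/50 = 0.4600
Φ⁻¹(H) = 0.524
Φ⁻¹(FA) = -0.100
c = −½·[z(H) + z(FA)] = −0.5 × (0.524 + (-0.100)) = -0.212
c < 0: the examiner has a liberal response bias.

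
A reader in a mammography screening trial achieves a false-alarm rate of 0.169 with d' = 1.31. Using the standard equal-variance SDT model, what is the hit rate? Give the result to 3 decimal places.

hit rate = 0.638

z(false-alarm rate) = z(0.169) = -0.9581
z(H) = z(FA) + d' = -0.9581 + 1.31 = 0.3519
hit rate = Φ(0.3519) = 0.6375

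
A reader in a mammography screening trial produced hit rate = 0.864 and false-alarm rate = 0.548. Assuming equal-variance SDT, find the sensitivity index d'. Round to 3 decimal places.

d' = 0.978

z(H) = z(0.864) = 1.0985
z(FA) = z(0.548) = 0.1206
d' = z(H) − z(FA) = 1.0985 − 0.1206 = 0.9779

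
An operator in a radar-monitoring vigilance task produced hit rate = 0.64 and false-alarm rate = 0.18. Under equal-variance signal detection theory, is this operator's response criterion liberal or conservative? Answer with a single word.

conservative

z(H) = 0.358, z(FA) = -0.915
c = −½·(z(H) + z(FA)) = 0.2785
c > 0 → conservative criterion (biased toward responding “no”).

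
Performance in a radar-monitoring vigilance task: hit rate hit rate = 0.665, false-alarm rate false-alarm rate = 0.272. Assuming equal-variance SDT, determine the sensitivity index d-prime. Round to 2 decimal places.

d-prime = 1.03

z(H) = 0.4261
z(FA) = -0.6068
d' = z(H) − z(FA) = 0.4261 − (-0.6068) = 1.0329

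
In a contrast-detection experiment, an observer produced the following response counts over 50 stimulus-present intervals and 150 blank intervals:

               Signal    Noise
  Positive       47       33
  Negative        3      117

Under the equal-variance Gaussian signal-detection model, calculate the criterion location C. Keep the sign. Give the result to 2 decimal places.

H = 47/50 = 0.9400
FA = 33/150 = 0.2200
z(0.9400) = 1.555, z(0.2200) = -0.772
c = −½·[z(H) + z(FA)] = −0.5 × (1.555 + (-0.772)) = -0.3915

C = -0.39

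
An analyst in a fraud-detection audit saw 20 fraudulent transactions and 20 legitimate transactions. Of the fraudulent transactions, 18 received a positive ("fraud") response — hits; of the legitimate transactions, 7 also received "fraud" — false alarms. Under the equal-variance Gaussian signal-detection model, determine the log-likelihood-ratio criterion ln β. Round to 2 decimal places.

ln β = -0.75

H = 18/20 = 0.9000
FA = 7/20 = 0.3500
Φ⁻¹(0.9000) = 1.282, Φ⁻¹(0.3500) = -0.385
ln β = −½·[z(H)² − z(FA)²] = −0.5 × (1.644 − 0.148) = -0.748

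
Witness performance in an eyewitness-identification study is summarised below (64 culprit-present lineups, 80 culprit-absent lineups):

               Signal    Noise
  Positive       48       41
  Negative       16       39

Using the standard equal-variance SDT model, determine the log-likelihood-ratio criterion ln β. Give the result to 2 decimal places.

ln β = -0.23

H = 48/64 = 0.7500
FA = 41/80 = 0.5125
Φ⁻¹(H) = Φ⁻¹(0.7500) = 0.674
Φ⁻¹(FA) = Φ⁻¹(0.5125) = 0.031
ln β = −½·[z(H)² − z(FA)²] = −0.5 × (0.454 − 0.001) = -0.2265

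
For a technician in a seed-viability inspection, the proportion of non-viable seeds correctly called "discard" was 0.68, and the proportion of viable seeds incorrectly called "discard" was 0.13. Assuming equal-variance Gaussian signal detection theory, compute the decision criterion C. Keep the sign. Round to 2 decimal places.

Φ⁻¹(H) = Φ⁻¹(0.68) = 0.4677
Φ⁻¹(FA) = Φ⁻¹(0.13) = -1.1264
c = −½·[z(H) + z(FA)] = −0.5 × (0.4677 + (-1.1264)) = 0.32935

C = 0.33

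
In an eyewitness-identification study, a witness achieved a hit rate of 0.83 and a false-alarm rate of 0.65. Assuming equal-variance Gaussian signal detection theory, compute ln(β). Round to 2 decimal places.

z(H) = 0.954
z(FA) = 0.385
ln β = −½·[z(H)² − z(FA)²] = −0.5 × (0.910 − 0.148) = -0.381

ln β = -0.38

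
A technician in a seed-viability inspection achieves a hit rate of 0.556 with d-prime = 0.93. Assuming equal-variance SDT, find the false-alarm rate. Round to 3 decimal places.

false-alarm rate = 0.215

z(hit rate) = z(0.556) = 0.1408
z(FA) = z(H) − d' = 0.1408 − 0.93 = -0.7892
false-alarm rate = Φ(-0.7892) = 0.2150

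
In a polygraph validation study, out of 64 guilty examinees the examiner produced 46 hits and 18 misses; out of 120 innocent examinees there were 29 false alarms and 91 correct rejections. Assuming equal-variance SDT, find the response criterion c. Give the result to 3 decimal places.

c = 0.061

H = 46/64 = 0.7188
FA = 29/120 = 0.2417
Φ⁻¹(H) = 0.5793
Φ⁻¹(FA) = -0.7008
c = −½·[z(H) + z(FA)] = −0.5 × (0.5793 + (-0.7008)) = 0.06075
c > 0: the examiner has a conservative response bias.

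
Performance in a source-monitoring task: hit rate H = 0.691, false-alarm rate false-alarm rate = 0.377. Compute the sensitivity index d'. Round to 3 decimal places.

Φ⁻¹(H) = Φ⁻¹(0.691) = 0.4987
Φ⁻¹(FA) = Φ⁻¹(0.377) = -0.3134
d' = z(H) − z(FA) = 0.4987 − (-0.3134) = 0.8121

d' = 0.812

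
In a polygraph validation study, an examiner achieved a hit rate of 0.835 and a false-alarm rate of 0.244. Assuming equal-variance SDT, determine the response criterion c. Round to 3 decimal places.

z(H) = z(0.835) = 0.9741
z(FA) = z(0.244) = -0.6935
c = −½·[z(H) + z(FA)] = −0.5 × (0.9741 + (-0.6935)) = -0.1403
c < 0: the examiner has a liberal response bias.

c = -0.140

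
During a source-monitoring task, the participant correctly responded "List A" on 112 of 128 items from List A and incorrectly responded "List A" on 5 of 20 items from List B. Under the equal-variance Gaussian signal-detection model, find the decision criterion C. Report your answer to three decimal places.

C = -0.238

H = 112/128 = 0.8750
FA = 5/20 = 0.2500
z(0.8750) = 1.1503, z(0.2500) = -0.6745
c = −½·[z(H) + z(FA)] = −0.5 × (1.1503 + (-0.6745)) = -0.2379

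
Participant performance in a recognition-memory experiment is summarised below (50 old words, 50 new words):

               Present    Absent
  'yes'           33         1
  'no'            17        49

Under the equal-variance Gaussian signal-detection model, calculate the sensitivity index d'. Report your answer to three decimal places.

H = 33/50 = 0.6600
FA = 1/50 = 0.0200
z(H) = z(0.6600) = 0.4125
z(FA) = z(0.0200) = -2.0537
d' = z(H) − z(FA) = 0.4125 − (-2.0537) = 2.4662

d' = 2.466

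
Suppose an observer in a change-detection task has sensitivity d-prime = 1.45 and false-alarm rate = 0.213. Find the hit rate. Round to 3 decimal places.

z(false-alarm rate) = z(0.213) = -0.7961
z(H) = z(FA) + d' = -0.7961 + 1.45 = 0.6539
hit rate = Φ(0.6539) = 0.7434

hit rate = 0.743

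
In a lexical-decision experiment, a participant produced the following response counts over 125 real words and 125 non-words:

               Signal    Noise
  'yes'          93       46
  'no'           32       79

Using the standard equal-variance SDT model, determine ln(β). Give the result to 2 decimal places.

ln β = -0.16

H = 93/125 = 0.7440
FA = 46/125 = 0.3680
Φ⁻¹(0.7440) = 0.656, Φ⁻¹(0.3680) = -0.337
ln β = −½·[z(H)² − z(FA)²] = −0.5 × (0.430 − 0.114) = -0.158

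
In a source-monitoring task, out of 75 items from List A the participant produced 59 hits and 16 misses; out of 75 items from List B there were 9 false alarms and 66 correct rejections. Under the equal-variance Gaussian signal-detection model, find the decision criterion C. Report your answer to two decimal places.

H = 59/75 = 0.7867
FA = 9/75 = 0.1200
z(H) = z(0.7867) = 0.795
z(FA) = z(0.1200) = -1.175
c = −½·[z(H) + z(FA)] = −0.5 × (0.795 + (-1.175)) = 0.190
c > 0: the participant has a conservative response bias.

C = 0.19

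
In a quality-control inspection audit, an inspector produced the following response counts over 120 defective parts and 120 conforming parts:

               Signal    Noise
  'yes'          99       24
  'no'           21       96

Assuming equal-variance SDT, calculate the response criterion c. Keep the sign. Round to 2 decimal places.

c = -0.05

H = 99/120 = 0.8250
FA = 24/120 = 0.2000
z(H) = z(0.8250) = 0.935
z(FA) = z(0.2000) = -0.842
c = −½·[z(H) + z(FA)] = −0.5 × (0.935 + (-0.842)) = -0.0465
c < 0: the inspector has a liberal response bias.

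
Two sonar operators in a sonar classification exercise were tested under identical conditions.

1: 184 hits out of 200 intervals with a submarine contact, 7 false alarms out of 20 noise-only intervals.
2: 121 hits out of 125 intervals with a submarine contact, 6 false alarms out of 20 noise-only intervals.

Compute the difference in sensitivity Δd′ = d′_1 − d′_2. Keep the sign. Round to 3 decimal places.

Δd′ = -0.586

1: z(0.9200) = 1.4051, z(0.3500) = -0.3853, d' = 1.7904
2: z(0.9680) = 1.8522, z(0.3000) = -0.5244, d' = 2.3766
Δd' = d'_1 − d'_2 = 1.7904 − 2.3766 = -0.5862
2 has the higher sensitivity.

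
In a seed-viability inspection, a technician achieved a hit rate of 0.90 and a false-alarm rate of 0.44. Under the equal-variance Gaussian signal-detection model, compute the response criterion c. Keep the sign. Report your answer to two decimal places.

c = -0.57

z(H) = 1.2816
z(FA) = -0.1510
c = −½·[z(H) + z(FA)] = −0.5 × (1.2816 + (-0.1510)) = -0.5653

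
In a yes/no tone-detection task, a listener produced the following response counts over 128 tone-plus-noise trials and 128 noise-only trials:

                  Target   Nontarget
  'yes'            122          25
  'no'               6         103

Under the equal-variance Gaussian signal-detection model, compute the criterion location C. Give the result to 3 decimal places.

H = 122/128 = 0.9531
FA = 25/128 = 0.1953
z(H) = z(0.9531) = 1.6757
z(FA) = z(0.1953) = -0.8585
c = −½·[z(H) + z(FA)] = −0.5 × (1.6757 + (-0.8585)) = -0.4086
c < 0: the listener has a liberal response bias.

C = -0.409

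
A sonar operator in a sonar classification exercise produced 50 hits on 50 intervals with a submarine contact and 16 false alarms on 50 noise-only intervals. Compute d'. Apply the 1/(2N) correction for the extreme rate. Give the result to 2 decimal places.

The hit rate is 50/50 = 1, so apply the 1/(2N) correction: H → 1 − 1/(2·50) = 0.99000.
z(H) = z(0.99000) = 2.326
z(FA) = z(0.32000) = -0.468
d' = 2.326 − (-0.468) = 2.794

d' = 2.79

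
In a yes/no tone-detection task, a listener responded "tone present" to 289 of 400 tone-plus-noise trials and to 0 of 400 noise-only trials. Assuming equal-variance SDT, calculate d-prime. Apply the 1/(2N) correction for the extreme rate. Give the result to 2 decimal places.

d-prime = 3.61

The false-alarm rate is 0/400 = 0, so apply the 1/(2N) correction: FA → 1/(2·400) = 0.00125.
z(H) = z(0.72250) = 0.590
z(FA) = z(0.00125) = -3.023
d' = 0.590 − (-3.023) = 3.613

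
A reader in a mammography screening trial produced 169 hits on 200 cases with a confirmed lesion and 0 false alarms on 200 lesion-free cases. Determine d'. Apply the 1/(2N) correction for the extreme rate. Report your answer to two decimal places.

The false-alarm rate is 0/200 = 0, so apply the 1/(2N) correction: FA → 1/(2·200) = 0.00250.
z(H) = z(0.84500) = 1.015
z(FA) = z(0.00250) = -2.807
d' = 1.015 − (-2.807) = 3.822

d' = 3.82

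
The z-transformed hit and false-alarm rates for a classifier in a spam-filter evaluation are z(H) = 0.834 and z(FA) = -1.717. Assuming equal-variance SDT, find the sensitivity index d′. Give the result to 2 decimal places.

d' = z(H) − z(FA) = 0.834 − (-1.717) = 2.551

d′ = 2.55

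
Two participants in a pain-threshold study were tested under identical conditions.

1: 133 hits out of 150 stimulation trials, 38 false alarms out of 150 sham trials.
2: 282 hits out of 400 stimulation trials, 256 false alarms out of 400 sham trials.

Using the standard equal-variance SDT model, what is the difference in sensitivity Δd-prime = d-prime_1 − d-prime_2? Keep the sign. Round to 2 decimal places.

Δd-prime = 1.69

1: z(0.8867) = 1.209, z(0.2533) = -0.664, d' = 1.873
2: z(0.7050) = 0.539, z(0.6400) = 0.358, d' = 0.181
Δd' = d'_1 − d'_2 = 1.873 − 0.181 = 1.692
1 has the higher sensitivity.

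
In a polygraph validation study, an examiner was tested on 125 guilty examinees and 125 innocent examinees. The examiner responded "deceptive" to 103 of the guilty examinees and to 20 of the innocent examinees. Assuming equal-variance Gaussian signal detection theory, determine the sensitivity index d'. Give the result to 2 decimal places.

H = 103/125 = 0.8240
FA = 20/125 = 0.1600
Φ⁻¹(H) = 0.931
Φ⁻¹(FA) = -0.994
d' = z(H) − z(FA) = 0.931 − (-0.994) = 1.925

d' = 1.93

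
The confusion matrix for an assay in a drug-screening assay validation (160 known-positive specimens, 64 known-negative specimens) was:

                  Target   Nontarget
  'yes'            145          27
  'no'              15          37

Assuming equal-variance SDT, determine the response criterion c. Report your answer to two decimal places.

c = -0.56

H = 145/160 = 0.9062
FA = 27/64 = 0.4219
Φ⁻¹(H) = Φ⁻¹(0.9062) = 1.3177
Φ⁻¹(FA) = Φ⁻¹(0.4219) = -0.1970
c = −½·[z(H) + z(FA)] = −0.5 × (1.3177 + (-0.1970)) = -0.56035
c < 0: the assay has a liberal response bias.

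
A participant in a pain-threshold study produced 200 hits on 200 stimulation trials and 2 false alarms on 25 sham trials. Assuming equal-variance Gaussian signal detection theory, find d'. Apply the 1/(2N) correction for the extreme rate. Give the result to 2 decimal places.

The hit rate is 200/200 = 1, so apply the 1/(2N) correction: H → 1 − 1/(2·200) = 0.99750.
z(H) = z(0.99750) = 2.807
z(FA) = z(0.08000) = -1.405
d' = 2.807 − (-1.405) = 4.212

d' = 4.21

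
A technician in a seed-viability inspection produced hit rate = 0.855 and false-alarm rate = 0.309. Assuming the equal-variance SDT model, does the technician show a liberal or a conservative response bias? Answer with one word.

z(H) = 1.058, z(FA) = -0.499
c = −½·(z(H) + z(FA)) = -0.2795
c < 0 → liberal criterion (biased toward responding “yes”).

liberal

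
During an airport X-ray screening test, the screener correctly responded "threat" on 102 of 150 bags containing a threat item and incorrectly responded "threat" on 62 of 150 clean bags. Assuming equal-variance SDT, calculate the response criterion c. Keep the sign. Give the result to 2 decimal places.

c = -0.12

H = 102/150 = 0.6800
FA = 62/150 = 0.4133
z(0.6800) = 0.468, z(0.4133) = -0.219
c = −½·[z(H) + z(FA)] = −0.5 × (0.468 + (-0.219)) = -0.1245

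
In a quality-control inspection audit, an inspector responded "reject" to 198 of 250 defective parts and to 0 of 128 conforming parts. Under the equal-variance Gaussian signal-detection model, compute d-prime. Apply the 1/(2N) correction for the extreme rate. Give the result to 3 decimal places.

The false-alarm rate is 0/128 = 0, so apply the 1/(2N) correction: FA → 1/(2·128) = 0.00391.
z(H) = z(0.79200) = 0.8134
z(FA) = z(0.00391) = -2.6597
d' = 0.8134 − (-2.6597) = 3.4731

d-prime = 3.473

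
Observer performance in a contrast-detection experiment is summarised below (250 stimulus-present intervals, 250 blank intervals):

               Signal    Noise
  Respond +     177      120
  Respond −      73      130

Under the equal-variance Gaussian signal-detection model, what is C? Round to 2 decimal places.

C = -0.25

H = 177/250 = 0.7080
FA = 120/250 = 0.4800
Φ⁻¹(H) = 0.5476
Φ⁻¹(FA) = -0.0502
c = −½·[z(H) + z(FA)] = −0.5 × (0.5476 + (-0.0502)) = -0.2487
c < 0: the observer has a liberal response bias.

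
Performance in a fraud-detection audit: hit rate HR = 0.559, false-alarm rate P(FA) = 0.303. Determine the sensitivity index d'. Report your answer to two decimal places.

d' = 0.66

z(H) = z(0.559) = 0.148
z(FA) = z(0.303) = -0.516
d' = z(H) − z(FA) = 0.148 − (-0.516) = 0.664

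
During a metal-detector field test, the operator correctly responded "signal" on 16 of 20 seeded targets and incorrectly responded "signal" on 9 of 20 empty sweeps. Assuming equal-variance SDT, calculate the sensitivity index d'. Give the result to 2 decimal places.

H = 16/20 = 0.8000
FA = 9/20 = 0.4500
Φ⁻¹(H) = 0.8416
Φ⁻¹(FA) = -0.1257
d' = z(H) − z(FA) = 0.8416 − (-0.1257) = 0.9673

d' = 0.97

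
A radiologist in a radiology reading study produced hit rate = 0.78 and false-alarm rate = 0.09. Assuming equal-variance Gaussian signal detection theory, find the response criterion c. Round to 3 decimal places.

c = 0.284

z(H) = 0.7722
z(FA) = -1.3408
c = −½·[z(H) + z(FA)] = −0.5 × (0.7722 + (-1.3408)) = 0.2843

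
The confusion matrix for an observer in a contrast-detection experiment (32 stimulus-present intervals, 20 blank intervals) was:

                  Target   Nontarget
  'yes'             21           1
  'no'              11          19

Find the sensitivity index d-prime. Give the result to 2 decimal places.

H = 21/32 = 0.6562
FA = 1/20 = 0.0500
z(H) = 0.4021
z(FA) = -1.6449
d' = z(H) − z(FA) = 0.4021 − (-1.6449) = 2.0470

d-prime = 2.05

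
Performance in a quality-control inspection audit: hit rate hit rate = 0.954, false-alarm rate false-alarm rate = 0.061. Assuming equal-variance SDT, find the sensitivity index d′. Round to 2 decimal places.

Φ⁻¹(0.954) = 1.6849, Φ⁻¹(0.061) = -1.5464
d' = z(H) − z(FA) = 1.6849 − (-1.5464) = 3.2313

d′ = 3.23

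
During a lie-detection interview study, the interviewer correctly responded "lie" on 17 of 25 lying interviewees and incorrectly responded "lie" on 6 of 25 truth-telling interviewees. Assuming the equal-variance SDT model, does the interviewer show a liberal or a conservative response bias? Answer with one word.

z(H) = 0.468, z(FA) = -0.706
c = −½·(z(H) + z(FA)) = 0.119
c > 0 → conservative criterion (biased toward responding “no”).

conservative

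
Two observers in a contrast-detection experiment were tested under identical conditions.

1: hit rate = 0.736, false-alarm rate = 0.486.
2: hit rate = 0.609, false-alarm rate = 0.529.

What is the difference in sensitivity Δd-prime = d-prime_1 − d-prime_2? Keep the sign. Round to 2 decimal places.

1: z(0.736) = 0.631, z(0.486) = -0.035, d' = 0.666
2: z(0.609) = 0.277, z(0.529) = 0.073, d' = 0.204
Δd' = d'_1 − d'_2 = 0.666 − 0.204 = 0.462
1 has the higher sensitivity.

Δd-prime = 0.46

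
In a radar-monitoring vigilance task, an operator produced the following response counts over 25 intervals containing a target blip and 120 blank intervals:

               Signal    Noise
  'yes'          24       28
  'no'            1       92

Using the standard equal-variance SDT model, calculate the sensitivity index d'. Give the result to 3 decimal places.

d' = 2.479

H = 24/25 = 0.9600
FA = 28/120 = 0.2333
z(0.9600) = 1.7507, z(0.2333) = -0.7280
d' = z(H) − z(FA) = 1.7507 − (-0.7280) = 2.4787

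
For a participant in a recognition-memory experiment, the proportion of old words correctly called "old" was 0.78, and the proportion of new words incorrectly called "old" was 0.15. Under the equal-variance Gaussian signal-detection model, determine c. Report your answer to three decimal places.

Φ⁻¹(0.78) = 0.7722, Φ⁻¹(0.15) = -1.0364
c = −½·[z(H) + z(FA)] = −0.5 × (0.7722 + (-1.0364)) = 0.1321
c > 0: the participant has a conservative response bias.

c = 0.132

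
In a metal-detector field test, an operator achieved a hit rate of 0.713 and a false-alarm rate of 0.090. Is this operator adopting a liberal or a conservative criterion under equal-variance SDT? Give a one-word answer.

conservative

z(H) = 0.562, z(FA) = -1.341
c = −½·(z(H) + z(FA)) = 0.3895
c > 0 → conservative criterion (biased toward responding “no”).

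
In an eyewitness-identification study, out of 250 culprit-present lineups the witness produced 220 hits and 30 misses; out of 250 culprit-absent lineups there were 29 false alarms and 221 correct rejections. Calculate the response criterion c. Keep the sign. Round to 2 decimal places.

H = 220/250 = 0.8800
FA = 29/250 = 0.1160
z(0.8800) = 1.1750, z(0.1160) = -1.1952
c = −½·[z(H) + z(FA)] = −0.5 × (1.1750 + (-1.1952)) = 0.0101
c > 0: the witness has a conservative response bias.

c = 0.01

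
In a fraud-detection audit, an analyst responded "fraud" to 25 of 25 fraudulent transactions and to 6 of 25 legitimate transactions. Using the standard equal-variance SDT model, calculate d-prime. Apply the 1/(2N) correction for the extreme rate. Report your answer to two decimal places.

d-prime = 2.76

The hit rate is 25/25 = 1, so apply the 1/(2N) correction: H → 1 − 1/(2·25) = 0.98000.
z(H) = z(0.98000) = 2.054
z(FA) = z(0.24000) = -0.706
d' = 2.054 − (-0.706) = 2.760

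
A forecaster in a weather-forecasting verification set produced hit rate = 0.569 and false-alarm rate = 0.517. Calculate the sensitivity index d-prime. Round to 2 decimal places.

d-prime = 0.13

z(0.569) = 0.174, z(0.517) = 0.043
d' = z(H) − z(FA) = 0.174 − 0.043 = 0.131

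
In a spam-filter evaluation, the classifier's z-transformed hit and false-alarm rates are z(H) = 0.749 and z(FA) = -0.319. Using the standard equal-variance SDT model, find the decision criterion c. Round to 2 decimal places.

c = -0.22

c = −½·[z(H) + z(FA)] = −½·(0.749 + (-0.319)) = -0.215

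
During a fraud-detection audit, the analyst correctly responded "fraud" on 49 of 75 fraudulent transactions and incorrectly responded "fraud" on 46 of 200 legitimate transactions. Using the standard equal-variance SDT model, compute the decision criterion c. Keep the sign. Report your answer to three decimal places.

c = 0.172

H = 49/75 = 0.6533
FA = 46/200 = 0.2300
z(H) = 0.3942
z(FA) = -0.7388
c = −½·[z(H) + z(FA)] = −0.5 × (0.3942 + (-0.7388)) = 0.1723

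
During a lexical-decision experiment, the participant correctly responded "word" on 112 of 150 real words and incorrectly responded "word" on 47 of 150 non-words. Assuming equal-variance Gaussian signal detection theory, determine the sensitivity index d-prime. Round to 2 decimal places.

d-prime = 1.15

H = 112/150 = 0.7467
FA = 47/150 = 0.3133
Φ⁻¹(0.7467) = 0.664, Φ⁻¹(0.3133) = -0.487
d' = z(H) − z(FA) = 0.664 − (-0.487) = 1.151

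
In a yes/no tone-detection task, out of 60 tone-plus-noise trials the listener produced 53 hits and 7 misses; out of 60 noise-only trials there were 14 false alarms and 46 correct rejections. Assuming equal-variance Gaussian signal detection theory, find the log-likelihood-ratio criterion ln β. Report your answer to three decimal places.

ln β = -0.445

H = 53/60 = 0.8833
FA = 14/60 = 0.2333
Φ⁻¹(H) = Φ⁻¹(0.8833) = 1.1916
Φ⁻¹(FA) = Φ⁻¹(0.2333) = -0.7280
ln β = −½·[z(H)² − z(FA)²] = −0.5 × (1.4199 − 0.5300) = -0.44495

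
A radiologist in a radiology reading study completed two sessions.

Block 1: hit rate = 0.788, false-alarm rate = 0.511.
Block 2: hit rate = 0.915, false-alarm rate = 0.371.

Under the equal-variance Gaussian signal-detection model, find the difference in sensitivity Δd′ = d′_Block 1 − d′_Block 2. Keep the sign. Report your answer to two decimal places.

Δd′ = -0.93

Block 1: z(0.788) = 0.800, z(0.511) = 0.028, d' = 0.772
Block 2: z(0.915) = 1.372, z(0.371) = -0.329, d' = 1.701
Δd' = d'_Block 1 − d'_Block 2 = 0.772 − 1.701 = -0.929
Block 2 has the higher sensitivity.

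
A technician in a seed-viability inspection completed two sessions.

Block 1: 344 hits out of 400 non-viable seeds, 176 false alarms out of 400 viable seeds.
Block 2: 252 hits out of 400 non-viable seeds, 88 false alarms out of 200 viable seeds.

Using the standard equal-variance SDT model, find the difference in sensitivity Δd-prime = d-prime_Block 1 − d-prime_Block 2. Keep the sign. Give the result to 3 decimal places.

Block 1: z(0.8600) = 1.0803, z(0.4400) = -0.1510, d' = 1.2313
Block 2: z(0.6300) = 0.3319, z(0.4400) = -0.1510, d' = 0.4829
Δd' = d'_Block 1 − d'_Block 2 = 1.2313 − 0.4829 = 0.7484
Block 1 has the higher sensitivity.

Δd-prime = 0.748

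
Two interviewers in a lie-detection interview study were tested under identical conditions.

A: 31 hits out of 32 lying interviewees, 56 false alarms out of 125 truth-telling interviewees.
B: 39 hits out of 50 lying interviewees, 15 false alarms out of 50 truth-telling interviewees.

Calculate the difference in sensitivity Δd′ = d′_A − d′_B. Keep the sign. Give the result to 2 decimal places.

Δd′ = 0.70

A: z(0.9688) = 1.863, z(0.4480) = -0.131, d' = 1.994
B: z(0.7800) = 0.772, z(0.3000) = -0.524, d' = 1.296
Δd' = d'_A − d'_B = 1.994 − 1.296 = 0.698
A has the higher sensitivity.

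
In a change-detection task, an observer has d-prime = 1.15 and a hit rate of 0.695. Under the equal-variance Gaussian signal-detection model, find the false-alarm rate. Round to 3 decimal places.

z(hit rate) = z(0.695) = 0.5101
z(FA) = z(H) − d' = 0.5101 − 1.15 = -0.6399
false-alarm rate = Φ(-0.6399) = 0.2611

false-alarm rate = 0.261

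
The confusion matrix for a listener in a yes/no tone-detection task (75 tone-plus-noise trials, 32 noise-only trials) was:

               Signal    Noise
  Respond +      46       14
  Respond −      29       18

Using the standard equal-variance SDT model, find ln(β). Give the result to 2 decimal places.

H = 46/75 = 0.6133
FA = 14/32 = 0.4375
z(H) = 0.288
z(FA) = -0.157
ln β = −½·[z(H)² − z(FA)²] = −0.5 × (0.083 − 0.025) = -0.029

ln β = -0.03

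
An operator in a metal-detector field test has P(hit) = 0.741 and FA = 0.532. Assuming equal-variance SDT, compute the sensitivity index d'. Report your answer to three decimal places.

z(0.741) = 0.6464, z(0.532) = 0.0803
d' = z(H) − z(FA) = 0.6464 − 0.0803 = 0.5661

d' = 0.566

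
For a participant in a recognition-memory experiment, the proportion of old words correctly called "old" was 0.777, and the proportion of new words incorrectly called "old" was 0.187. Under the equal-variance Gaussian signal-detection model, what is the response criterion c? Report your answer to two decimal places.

z(H) = 0.7621
z(FA) = -0.8890
c = −½·[z(H) + z(FA)] = −0.5 × (0.7621 + (-0.8890)) = 0.06345

c = 0.06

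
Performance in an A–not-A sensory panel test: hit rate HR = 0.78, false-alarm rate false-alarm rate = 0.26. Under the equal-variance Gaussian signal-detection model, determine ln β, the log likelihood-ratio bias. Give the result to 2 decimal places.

ln β = -0.09

z(H) = 0.772
z(FA) = -0.643
ln β = −½·[z(H)² − z(FA)²] = −0.5 × (0.596 − 0.413) = -0.0915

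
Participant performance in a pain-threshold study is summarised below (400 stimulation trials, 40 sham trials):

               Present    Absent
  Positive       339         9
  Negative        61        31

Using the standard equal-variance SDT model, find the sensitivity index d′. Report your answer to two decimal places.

H = 339/400 = 0.8475
FA = 9/40 = 0.2250
Φ⁻¹(0.8475) = 1.026, Φ⁻¹(0.2250) = -0.755
d' = z(H) − z(FA) = 1.026 − (-0.755) = 1.781

d′ = 1.78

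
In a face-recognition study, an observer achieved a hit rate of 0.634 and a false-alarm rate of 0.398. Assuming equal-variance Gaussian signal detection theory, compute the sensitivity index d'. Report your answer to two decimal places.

d' = 0.60

Φ⁻¹(H) = Φ⁻¹(0.634) = 0.3425
Φ⁻¹(FA) = Φ⁻¹(0.398) = -0.2585
d' = z(H) − z(FA) = 0.3425 − (-0.2585) = 0.6010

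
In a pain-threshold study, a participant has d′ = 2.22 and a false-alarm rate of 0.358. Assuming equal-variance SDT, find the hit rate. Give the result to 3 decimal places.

hit rate = 0.968

z(false-alarm rate) = z(0.358) = -0.3638
z(H) = z(FA) + d' = -0.3638 + 2.22 = 1.8562
hit rate = Φ(1.8562) = 0.9683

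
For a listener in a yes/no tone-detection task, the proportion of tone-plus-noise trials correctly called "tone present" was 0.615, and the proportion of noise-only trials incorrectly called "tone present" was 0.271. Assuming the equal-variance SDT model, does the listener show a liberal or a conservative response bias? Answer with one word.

conservative

z(H) = 0.292, z(FA) = -0.610
c = −½·(z(H) + z(FA)) = 0.159
c > 0 → conservative criterion (biased toward responding “no”).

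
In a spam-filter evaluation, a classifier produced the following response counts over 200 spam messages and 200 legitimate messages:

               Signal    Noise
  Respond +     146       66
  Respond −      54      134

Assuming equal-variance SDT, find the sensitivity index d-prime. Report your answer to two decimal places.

d-prime = 1.05

H = 146/200 = 0.7300
FA = 66/200 = 0.3300
z(0.7300) = 0.613, z(0.3300) = -0.440
d' = z(H) − z(FA) = 0.613 − (-0.440) = 1.053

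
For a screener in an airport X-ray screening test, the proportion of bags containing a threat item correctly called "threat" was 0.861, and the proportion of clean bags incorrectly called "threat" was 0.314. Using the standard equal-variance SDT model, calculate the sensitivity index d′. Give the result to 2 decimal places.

Φ⁻¹(H) = Φ⁻¹(0.861) = 1.085
Φ⁻¹(FA) = Φ⁻¹(0.314) = -0.485
d' = z(H) − z(FA) = 1.085 − (-0.485) = 1.570

d′ = 1.57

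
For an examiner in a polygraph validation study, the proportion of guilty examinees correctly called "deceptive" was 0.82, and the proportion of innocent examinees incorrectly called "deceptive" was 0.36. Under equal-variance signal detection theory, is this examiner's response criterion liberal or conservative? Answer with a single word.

z(H) = 0.915, z(FA) = -0.358
c = −½·(z(H) + z(FA)) = -0.2785
c < 0 → liberal criterion (biased toward responding “yes”).

liberal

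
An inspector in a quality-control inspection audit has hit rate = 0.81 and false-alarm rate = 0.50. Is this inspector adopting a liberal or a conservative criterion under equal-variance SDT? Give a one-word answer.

z(H) = 0.878, z(FA) = 0.000
c = −½·(z(H) + z(FA)) = -0.439
c < 0 → liberal criterion (biased toward responding “yes”).

liberal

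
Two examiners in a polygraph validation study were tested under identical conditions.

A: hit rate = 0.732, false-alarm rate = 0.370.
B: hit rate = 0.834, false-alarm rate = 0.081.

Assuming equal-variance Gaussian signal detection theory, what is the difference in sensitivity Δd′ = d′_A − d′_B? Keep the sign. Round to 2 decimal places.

Δd′ = -1.42

A: z(0.732) = 0.619, z(0.370) = -0.332, d' = 0.951
B: z(0.834) = 0.970, z(0.081) = -1.398, d' = 2.368
Δd' = d'_A − d'_B = 0.951 − 2.368 = -1.417
B has the higher sensitivity.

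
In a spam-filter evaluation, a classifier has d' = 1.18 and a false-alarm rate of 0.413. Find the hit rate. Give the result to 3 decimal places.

hit rate = 0.832

z(false-alarm rate) = z(0.413) = -0.2198
z(H) = z(FA) + d' = -0.2198 + 1.18 = 0.9602
hit rate = Φ(0.9602) = 0.8315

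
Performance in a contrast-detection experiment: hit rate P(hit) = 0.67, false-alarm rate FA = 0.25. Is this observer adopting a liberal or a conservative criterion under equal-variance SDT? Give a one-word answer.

conservative

z(H) = 0.440, z(FA) = -0.674
c = −½·(z(H) + z(FA)) = 0.117
c > 0 → conservative criterion (biased toward responding “no”).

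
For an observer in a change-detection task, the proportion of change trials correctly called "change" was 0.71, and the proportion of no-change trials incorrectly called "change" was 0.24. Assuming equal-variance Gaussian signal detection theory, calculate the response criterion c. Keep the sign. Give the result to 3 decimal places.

c = 0.076

Φ⁻¹(H) = Φ⁻¹(0.71) = 0.5534
Φ⁻¹(FA) = Φ⁻¹(0.24) = -0.7063
c = −½·[z(H) + z(FA)] = −0.5 × (0.5534 + (-0.7063)) = 0.07645
c > 0: the observer has a conservative response bias.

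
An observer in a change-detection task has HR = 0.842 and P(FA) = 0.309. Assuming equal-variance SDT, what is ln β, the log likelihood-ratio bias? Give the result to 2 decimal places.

Φ⁻¹(H) = 1.003
Φ⁻¹(FA) = -0.499
ln β = −½·[z(H)² − z(FA)²] = −0.5 × (1.006 − 0.249) = -0.3785

ln β = -0.38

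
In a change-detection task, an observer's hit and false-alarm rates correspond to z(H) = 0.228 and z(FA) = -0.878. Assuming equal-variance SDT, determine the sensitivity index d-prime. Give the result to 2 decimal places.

d-prime = 1.11

d' = z(H) − z(FA) = 0.228 − (-0.878) = 1.106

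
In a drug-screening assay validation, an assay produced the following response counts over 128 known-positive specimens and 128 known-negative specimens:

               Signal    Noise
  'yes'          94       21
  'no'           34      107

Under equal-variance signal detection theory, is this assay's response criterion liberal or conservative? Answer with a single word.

conservative

z(H) = 0.626, z(FA) = -0.978
c = −½·(z(H) + z(FA)) = 0.176
c > 0 → conservative criterion (biased toward responding “no”).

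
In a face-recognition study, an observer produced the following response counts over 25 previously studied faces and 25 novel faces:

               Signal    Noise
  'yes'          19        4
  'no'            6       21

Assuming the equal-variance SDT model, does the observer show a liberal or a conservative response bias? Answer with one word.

conservative

z(H) = 0.706, z(FA) = -0.994
c = −½·(z(H) + z(FA)) = 0.144
c > 0 → conservative criterion (biased toward responding “no”).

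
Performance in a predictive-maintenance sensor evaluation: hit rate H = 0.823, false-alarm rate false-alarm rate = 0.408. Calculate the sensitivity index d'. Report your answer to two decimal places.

Φ⁻¹(0.823) = 0.927, Φ⁻¹(0.408) = -0.233
d' = z(H) − z(FA) = 0.927 − (-0.233) = 1.160

d' = 1.16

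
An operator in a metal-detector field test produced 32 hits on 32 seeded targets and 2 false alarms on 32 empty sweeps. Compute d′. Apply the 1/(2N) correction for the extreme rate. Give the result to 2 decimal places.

d′ = 3.69

The hit rate is 32/32 = 1, so apply the 1/(2N) correction: H → 1 − 1/(2·32) = 0.98438.
z(H) = z(0.98438) = 2.154
z(FA) = z(0.06250) = -1.534
d' = 2.154 − (-1.534) = 3.688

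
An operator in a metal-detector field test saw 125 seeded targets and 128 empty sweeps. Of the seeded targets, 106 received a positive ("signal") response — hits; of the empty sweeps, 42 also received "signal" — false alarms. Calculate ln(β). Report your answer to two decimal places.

H = 106/125 = 0.8480
FA = 42/128 = 0.3281
z(H) = z(0.8480) = 1.028
z(FA) = z(0.3281) = -0.445
ln β = −½·[z(H)² − z(FA)²] = −0.5 × (1.057 − 0.198) = -0.4295

ln β = -0.43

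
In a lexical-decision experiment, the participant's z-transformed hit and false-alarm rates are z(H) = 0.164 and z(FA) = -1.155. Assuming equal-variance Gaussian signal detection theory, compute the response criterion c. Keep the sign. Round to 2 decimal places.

c = 0.50

c = −½·[z(H) + z(FA)] = −½·(0.164 + (-1.155)) = 0.4955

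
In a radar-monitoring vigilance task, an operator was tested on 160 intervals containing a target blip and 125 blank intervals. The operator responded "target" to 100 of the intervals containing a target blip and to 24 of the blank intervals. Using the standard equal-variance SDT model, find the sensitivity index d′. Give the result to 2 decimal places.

H = 100/160 = 0.6250
FA = 24/125 = 0.1920
Φ⁻¹(H) = 0.319
Φ⁻¹(FA) = -0.871
d' = z(H) − z(FA) = 0.319 − (-0.871) = 1.190

d′ = 1.19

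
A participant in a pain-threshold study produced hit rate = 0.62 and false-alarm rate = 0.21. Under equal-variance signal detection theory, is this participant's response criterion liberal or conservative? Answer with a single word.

z(H) = 0.305, z(FA) = -0.806
c = −½·(z(H) + z(FA)) = 0.2505
c > 0 → conservative criterion (biased toward responding “no”).

conservative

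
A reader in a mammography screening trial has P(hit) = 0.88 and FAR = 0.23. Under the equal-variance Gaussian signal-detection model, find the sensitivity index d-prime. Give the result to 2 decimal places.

z(H) = z(0.88) = 1.1750
z(FA) = z(0.23) = -0.7388
d' = z(H) − z(FA) = 1.1750 − (-0.7388) = 1.9138

d-prime = 1.91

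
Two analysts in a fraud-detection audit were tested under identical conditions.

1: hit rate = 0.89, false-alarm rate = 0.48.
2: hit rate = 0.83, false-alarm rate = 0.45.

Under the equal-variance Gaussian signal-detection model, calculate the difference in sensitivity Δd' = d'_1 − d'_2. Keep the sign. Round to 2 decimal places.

1: z(0.89) = 1.227, z(0.48) = -0.050, d' = 1.277
2: z(0.83) = 0.954, z(0.45) = -0.126, d' = 1.080
Δd' = d'_1 − d'_2 = 1.277 − 1.080 = 0.197
1 has the higher sensitivity.

Δd' = 0.20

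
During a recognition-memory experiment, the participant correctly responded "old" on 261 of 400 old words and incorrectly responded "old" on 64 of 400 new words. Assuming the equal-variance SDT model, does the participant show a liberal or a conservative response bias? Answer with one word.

z(H) = 0.392, z(FA) = -0.994
c = −½·(z(H) + z(FA)) = 0.301
c > 0 → conservative criterion (biased toward responding “no”).

conservative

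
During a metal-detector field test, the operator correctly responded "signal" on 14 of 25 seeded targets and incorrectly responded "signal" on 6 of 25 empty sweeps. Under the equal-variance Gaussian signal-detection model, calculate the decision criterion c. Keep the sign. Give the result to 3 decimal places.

H = 14/25 = 0.5600
FA = 6/25 = 0.2400
z(0.5600) = 0.1510, z(0.2400) = -0.7063
c = −½·[z(H) + z(FA)] = −0.5 × (0.1510 + (-0.7063)) = 0.27765

c = 0.278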